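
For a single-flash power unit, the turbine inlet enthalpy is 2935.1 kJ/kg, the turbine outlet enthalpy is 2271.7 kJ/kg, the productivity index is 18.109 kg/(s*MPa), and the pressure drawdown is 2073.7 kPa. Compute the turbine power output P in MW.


Step 1: mdot = PI * dP / 1000 = 18.109 * 2073.7 / 1000 = 37.55263 kg/s
Step 2: P = mdot*(h_in - h_out)/1000 = 37.55263*(2935.1 - 2271.7)/1000 = 24.912 MW
P = 24.912 MW


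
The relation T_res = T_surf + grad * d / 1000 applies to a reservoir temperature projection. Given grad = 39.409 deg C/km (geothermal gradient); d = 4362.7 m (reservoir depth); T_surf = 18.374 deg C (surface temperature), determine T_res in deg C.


T_res = T_surf + grad * d / 1000
T_res = 18.374 + 39.409 * 4362.7 / 1000
T_res = 190.30 deg C


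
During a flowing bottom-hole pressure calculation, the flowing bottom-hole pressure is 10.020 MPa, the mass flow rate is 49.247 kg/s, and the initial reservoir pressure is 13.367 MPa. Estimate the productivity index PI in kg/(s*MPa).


PI = mdot / (P_i - P_wf)
PI = 49.247 / (13.367 - 10.020)
PI = 14.714 kg/(s*MPa)


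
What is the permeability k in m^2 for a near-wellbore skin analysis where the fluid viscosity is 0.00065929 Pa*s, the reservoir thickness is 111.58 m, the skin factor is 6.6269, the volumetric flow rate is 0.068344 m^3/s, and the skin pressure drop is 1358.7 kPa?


k = S*q*mu / (2*pi*dP_s*1000*hr)
k = 6.6269*0.068344*0.00065929 / (2*pi*1358.7*1000*111.58)
k = 3.1347e-13 m^2


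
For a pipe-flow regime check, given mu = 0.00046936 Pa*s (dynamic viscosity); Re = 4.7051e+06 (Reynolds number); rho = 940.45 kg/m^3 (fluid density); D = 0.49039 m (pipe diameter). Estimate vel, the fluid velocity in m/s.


vel = Re * mu / (rho * D)
vel = 4.7051e+06 * 0.00046936 / (940.45 * 0.49039)
vel = 4.7885 m/s


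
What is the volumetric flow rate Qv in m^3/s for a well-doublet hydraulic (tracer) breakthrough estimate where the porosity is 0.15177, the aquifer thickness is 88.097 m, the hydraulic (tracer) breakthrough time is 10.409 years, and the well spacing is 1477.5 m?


Qv = pi*hr*phi*L^2 / (3*t_bt*365.25*86400)
Qv = pi*88.097*0.15177*1477.5^2 / (3*10.409*365.25*86400)
Qv = 0.093050 m^3/s


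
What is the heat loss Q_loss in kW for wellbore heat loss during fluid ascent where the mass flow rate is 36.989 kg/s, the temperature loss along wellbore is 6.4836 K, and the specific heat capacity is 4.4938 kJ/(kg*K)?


Q_loss = mdot * cp * dT
Q_loss = 36.989 * 4.4938 * 6.4836
Q_loss = 1077.7 kW


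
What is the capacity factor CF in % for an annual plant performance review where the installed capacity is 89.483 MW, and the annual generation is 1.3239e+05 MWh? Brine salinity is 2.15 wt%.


CF = E_a / (cap * 8760) * 100
CF = 1.3239e+05 / (89.483 * 8760) * 100
CF = 16.889 %


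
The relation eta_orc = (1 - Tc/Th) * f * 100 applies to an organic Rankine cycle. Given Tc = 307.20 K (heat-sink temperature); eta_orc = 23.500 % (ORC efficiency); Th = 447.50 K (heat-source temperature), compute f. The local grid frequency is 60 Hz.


f = (eta_orc/100) / (1 - Tc/Th)
f = (23.500/100) / (1 - 307.20/447.50)
f = 0.74955


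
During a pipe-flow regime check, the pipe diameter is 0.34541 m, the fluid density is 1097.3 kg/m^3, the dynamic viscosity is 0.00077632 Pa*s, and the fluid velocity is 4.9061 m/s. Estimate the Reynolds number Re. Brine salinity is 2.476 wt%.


Re = rho * vel * D / mu
Re = 1097.3 * 4.9061 * 0.34541 / 0.00077632
Re = 2.3953e+06


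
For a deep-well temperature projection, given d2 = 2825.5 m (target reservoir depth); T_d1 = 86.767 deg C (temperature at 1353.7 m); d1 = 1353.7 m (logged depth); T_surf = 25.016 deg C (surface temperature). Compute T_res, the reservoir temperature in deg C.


Step 1: grad = (T_d1 - T_surf)/d1 * 1000 = (86.767 - 25.016)/1353.7 * 1000 = 45.61646 deg C/km
Step 2: T_res = T_surf + grad*d2/1000 = 25.016 + 45.61646*2825.5/1000 = 153.91 deg C
T_res = 153.91 deg C


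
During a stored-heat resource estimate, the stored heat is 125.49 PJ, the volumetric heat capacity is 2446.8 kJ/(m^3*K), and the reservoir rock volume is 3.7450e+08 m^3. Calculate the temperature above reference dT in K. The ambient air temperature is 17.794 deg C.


dT = Q_s * 1e12 / (Vr * rhoc)
dT = 125.49 * 1e12 / (3.7450e+08 * 2446.8)
dT = 136.95 K


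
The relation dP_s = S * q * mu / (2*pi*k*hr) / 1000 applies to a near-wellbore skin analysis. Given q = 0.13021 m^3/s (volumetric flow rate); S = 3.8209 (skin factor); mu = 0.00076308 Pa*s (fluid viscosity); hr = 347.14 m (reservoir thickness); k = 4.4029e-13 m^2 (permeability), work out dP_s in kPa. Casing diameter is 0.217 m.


dP_s = S * q * mu / (2*pi*k*hr) / 1000
dP_s = 3.8209 * 0.13021 * 0.00076308 / (2*pi*4.4029e-13*347.14) / 1000
dP_s = 395.33 kPa


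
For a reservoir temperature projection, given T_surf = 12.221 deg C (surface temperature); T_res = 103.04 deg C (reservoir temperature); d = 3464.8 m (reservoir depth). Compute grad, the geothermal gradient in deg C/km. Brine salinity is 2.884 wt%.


grad = (T_res - T_surf) / d * 1000
grad = (103.04 - 12.221) / 3464.8 * 1000
grad = 26.212 deg C/km


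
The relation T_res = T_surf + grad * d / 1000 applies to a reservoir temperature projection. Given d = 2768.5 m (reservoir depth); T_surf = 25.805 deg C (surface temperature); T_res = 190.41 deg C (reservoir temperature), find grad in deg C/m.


grad = (T_res - T_surf) / d * 1000
grad = (190.41 - 25.805) / 2768.5 * 1000
grad = 59.45638 deg C/km
Convert: 59.45638 deg C/km * 0.001 = 0.059456 deg C/m
grad = 0.059456 deg C/m


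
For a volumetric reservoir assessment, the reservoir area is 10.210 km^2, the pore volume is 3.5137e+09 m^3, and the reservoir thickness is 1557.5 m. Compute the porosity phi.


phi = Vp / (A * 1e6 * hr)
phi = 3.5137e+09 / (10.210 * 1e6 * 1557.5)
phi = 0.22096


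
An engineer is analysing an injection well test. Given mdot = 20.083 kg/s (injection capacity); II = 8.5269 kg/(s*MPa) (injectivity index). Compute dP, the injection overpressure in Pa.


dP = mdot * 1000 / II
dP = 20.083 * 1000 / 8.5269
dP = 2355.252 kPa
Convert: 2355.252 kPa * 1000.0 = 2.3553e+06 Pa
dP = 2.3553e+06 Pa


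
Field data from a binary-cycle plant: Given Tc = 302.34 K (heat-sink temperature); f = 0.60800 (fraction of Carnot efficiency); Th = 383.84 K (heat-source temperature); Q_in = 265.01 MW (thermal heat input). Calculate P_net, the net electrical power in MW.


Step 1: eta = (1 - Tc/Th)*f = (1 - 302.34/383.84)*0.608 = 0.1290955
Step 2: P_net = eta * Q_in = 0.1290955 * 265.01 = 34.212 MW
P_net = 34.212 MW


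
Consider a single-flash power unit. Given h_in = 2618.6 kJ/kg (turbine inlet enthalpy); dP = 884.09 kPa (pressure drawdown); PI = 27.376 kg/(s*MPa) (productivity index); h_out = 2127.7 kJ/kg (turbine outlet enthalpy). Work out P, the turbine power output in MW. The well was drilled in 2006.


Step 1: mdot = PI * dP / 1000 = 27.376 * 884.09 / 1000 = 24.20285 kg/s
Step 2: P = mdot*(h_in - h_out)/1000 = 24.20285*(2618.6 - 2127.7)/1000 = 11.881 MW
P = 11.881 MW


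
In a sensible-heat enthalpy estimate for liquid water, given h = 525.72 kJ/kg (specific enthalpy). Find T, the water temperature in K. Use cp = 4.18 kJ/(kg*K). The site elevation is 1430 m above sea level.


T = h / cp
T = 525.72 / 4.18
T = 125.7703 deg C
Convert to K: 125.7703 + 273.15 = 398.92 K
T = 398.92 K


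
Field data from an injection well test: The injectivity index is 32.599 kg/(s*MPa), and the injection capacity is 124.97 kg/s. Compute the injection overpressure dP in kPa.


dP = mdot * 1000 / II
dP = 124.97 * 1000 / 32.599
dP = 3833.6 kPa


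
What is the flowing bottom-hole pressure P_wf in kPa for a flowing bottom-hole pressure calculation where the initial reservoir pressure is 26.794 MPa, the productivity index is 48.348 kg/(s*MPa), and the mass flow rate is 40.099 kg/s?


P_wf = P_i - mdot / PI
P_wf = 26.794 - 40.099 / 48.348
P_wf = 25.96462 MPa
Convert: 25.96462 MPa * 1000.0 = 25965 kPa
P_wf = 25965 kPa


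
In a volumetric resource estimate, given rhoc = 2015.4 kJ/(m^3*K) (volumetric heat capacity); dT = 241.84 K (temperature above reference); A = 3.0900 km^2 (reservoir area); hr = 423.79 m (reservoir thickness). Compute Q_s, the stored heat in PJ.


Step 1: Vr = A*1e6*hr = 3.09*1e6*423.79 = 1.309511e+09 m^3
Step 2: Q_s = Vr*rhoc*dT/1e12 = 1.309511e+09*2015.4*241.84/1e12 = 638.26 PJ
Q_s = 638.26 PJ


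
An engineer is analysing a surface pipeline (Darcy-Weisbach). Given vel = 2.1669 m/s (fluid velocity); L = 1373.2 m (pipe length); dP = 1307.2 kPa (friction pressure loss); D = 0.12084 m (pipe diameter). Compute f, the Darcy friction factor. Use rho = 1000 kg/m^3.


f = dP*1000 / ((L/D)*(rho*vel^2/2))
f = 1307.2*1000 / ((1373.2/0.12084)*(1000*2.1669^2/2))
f = 0.048997


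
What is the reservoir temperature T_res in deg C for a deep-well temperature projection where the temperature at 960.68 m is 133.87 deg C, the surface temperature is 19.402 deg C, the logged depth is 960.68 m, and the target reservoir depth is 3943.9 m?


Step 1: grad = (T_d1 - T_surf)/d1 * 1000 = (133.87 - 19.402)/960.68 * 1000 = 119.1531 deg C/km
Step 2: T_res = T_surf + grad*d2/1000 = 19.402 + 119.1531*3943.9/1000 = 489.33 deg C
T_res = 489.33 deg C


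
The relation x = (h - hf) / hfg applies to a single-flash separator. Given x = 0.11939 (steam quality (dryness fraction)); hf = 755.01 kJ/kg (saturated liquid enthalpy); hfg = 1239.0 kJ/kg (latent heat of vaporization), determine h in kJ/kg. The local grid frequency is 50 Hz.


h = hf + x * hfg
h = 755.01 + 0.11939 * 1239.0
h = 902.93 kJ/kg


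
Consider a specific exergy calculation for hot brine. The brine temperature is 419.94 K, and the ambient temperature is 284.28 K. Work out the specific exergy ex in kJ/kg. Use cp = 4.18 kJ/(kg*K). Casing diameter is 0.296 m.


ex = cp * ((T_b - T_0) - T_0 * ln(T_b/T_0))
ex = 4.18 * ((419.94 - 284.28) - 284.28 * ln(419.94/284.28))
ex = 103.44 kJ/kg


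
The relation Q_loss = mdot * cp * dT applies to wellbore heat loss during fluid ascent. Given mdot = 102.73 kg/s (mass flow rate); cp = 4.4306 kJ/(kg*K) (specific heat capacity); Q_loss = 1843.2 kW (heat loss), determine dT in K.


dT = Q_loss / (mdot * cp)
dT = 1843.2 / (102.73 * 4.4306)
dT = 4.0496 K


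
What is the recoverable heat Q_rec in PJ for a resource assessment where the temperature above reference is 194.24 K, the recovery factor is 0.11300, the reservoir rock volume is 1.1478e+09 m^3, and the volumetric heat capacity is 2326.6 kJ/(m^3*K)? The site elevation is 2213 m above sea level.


Step 1: Q_s = Vr*rhoc*dT/1e12 = 1.1478e+09*2326.6*194.24/1e12 = 518.7124 PJ
Step 2: Q_rec = Q_s * RF = 518.7124 * 0.113 = 58.615 PJ
Q_rec = 58.615 PJ


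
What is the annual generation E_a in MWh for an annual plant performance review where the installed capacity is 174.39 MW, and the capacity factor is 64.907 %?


E_a = CF / 100 * cap * 8760
E_a = 64.907 / 100 * 174.39 * 8760
E_a = 9.9156e+05 MWh


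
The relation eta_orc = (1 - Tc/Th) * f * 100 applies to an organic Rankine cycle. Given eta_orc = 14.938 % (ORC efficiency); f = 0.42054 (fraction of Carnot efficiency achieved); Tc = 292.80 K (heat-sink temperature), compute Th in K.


Th = Tc / (1 - (eta_orc/100)/f)
Th = 292.80 / (1 - (14.938/100)/0.42054)
Th = 454.10 K


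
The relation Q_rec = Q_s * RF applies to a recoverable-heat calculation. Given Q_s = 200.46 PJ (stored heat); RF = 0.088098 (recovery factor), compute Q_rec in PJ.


Q_rec = Q_s * RF
Q_rec = 200.46 * 0.088098
Q_rec = 17.660 PJ


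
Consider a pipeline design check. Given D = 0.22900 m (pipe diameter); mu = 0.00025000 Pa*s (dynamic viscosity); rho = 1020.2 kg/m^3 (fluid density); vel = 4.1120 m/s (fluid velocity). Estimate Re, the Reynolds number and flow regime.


Step 1: Re = rho*vel*D/mu = 1020.2*4.112*0.229/0.00025 = 3.8427e+06
Step 2: Re = 3.8427e+06 > 4000, so flow is turbulent.
Re = 3.8427e+06 (turbulent)


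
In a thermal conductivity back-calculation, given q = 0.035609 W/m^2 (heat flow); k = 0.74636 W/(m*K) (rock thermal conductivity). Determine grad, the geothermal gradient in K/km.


grad = q / k * 1000
grad = 0.035609 / 0.74636 * 1000
grad = 47.71022 deg C/km
Convert: 47.71022 deg C/km * 1.0 = 47.710 K/km
grad = 47.710 K/km


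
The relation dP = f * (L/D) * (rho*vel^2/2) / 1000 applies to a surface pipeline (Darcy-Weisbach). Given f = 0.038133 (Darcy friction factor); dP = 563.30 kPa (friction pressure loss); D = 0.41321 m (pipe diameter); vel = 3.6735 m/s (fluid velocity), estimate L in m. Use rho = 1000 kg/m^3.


L = dP*1000*D / (f*rho*vel^2/2)
L = 563.30*1000*0.41321 / (0.038133*1000*3.6735^2/2)
L = 904.65 m


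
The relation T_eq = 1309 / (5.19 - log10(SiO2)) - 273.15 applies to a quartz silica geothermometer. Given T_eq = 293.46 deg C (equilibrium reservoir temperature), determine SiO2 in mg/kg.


SiO2 = 10^(5.19 - 1309/(T_eq + 273.15))
SiO2 = 10^(5.19 - 1309/(293.46 + 273.15))
SiO2 = 758.17 mg/kg


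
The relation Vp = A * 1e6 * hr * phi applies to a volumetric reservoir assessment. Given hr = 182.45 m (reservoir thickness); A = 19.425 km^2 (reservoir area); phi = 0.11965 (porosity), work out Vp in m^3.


Vp = A * 1e6 * hr * phi
Vp = 19.425 * 1e6 * 182.45 * 0.11965
Vp = 4.2405e+08 m^3


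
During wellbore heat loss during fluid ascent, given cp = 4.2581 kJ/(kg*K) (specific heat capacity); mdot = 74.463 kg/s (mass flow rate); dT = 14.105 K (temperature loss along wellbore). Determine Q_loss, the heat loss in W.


Q_loss = mdot * cp * dT
Q_loss = 74.463 * 4.2581 * 14.105
Q_loss = 4472.285 kW
Convert: 4472.285 kW * 1000.0 = 4.4723e+06 W
Q_loss = 4.4723e+06 W


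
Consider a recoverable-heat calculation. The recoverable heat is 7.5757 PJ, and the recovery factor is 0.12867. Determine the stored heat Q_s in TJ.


Q_s = Q_rec / RF
Q_s = 7.5757 / 0.12867
Q_s = 58.87697 PJ
Convert: 58.87697 PJ * 1000.0 = 58877 TJ
Q_s = 58877 TJ


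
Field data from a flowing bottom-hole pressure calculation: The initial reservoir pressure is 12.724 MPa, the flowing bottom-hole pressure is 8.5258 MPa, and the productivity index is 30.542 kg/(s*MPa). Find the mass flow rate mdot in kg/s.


mdot = (P_i - P_wf) * PI
mdot = (12.724 - 8.5258) * 30.542
mdot = 128.22 kg/s


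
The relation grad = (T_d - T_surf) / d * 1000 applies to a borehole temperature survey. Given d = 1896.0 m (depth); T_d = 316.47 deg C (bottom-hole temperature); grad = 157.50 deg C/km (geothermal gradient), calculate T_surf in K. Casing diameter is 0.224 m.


T_surf = T_d - grad * d / 1000
T_surf = 316.47 - 157.50 * 1896.0 / 1000
T_surf = 17.85000 deg C
Convert to K: 17.85000 + 273.15 = 291.00 K
T_surf = 291.00 K


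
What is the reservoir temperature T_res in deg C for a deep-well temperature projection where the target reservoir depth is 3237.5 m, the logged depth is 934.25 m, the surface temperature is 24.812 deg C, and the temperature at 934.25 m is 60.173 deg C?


Step 1: grad = (T_d1 - T_surf)/d1 * 1000 = (60.173 - 24.812)/934.25 * 1000 = 37.84961 deg C/km
Step 2: T_res = T_surf + grad*d2/1000 = 24.812 + 37.84961*3237.5/1000 = 147.35 deg C
T_res = 147.35 deg C


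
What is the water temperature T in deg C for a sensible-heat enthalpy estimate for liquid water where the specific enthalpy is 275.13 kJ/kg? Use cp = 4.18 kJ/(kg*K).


T = h / cp
T = 275.13 / 4.18
T = 65.821 deg C


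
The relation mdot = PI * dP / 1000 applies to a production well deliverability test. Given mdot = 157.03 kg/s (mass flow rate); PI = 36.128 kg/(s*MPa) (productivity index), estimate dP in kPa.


dP = mdot * 1000 / PI
dP = 157.03 * 1000 / 36.128
dP = 4346.5 kPa


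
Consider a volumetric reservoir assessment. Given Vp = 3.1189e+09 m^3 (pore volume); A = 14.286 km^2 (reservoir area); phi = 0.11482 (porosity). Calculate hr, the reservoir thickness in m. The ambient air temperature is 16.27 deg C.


hr = Vp / (A * 1e6 * phi)
hr = 3.1189e+09 / (14.286 * 1e6 * 0.11482)
hr = 1901.4 m


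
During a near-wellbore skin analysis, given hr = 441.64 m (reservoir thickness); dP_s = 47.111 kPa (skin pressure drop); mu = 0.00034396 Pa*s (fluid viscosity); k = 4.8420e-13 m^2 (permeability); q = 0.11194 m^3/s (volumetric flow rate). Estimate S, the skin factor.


S = dP_s * 1000 * 2*pi*k*hr / (q*mu)
S = 47.111 * 1000 * 2*pi*4.8420e-13*441.64 / (0.11194*0.00034396)
S = 1.6440


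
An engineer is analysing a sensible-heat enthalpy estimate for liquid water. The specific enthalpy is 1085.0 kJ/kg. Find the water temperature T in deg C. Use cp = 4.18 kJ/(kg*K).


T = h / cp
T = 1085.0 / 4.18
T = 259.57 deg C


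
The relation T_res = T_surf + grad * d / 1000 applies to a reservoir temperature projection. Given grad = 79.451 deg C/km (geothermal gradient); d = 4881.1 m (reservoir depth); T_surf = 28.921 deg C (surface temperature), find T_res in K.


T_res = T_surf + grad * d / 1000
T_res = 28.921 + 79.451 * 4881.1 / 1000
T_res = 416.7293 deg C
Convert to K: 416.7293 + 273.15 = 689.88 K
T_res = 689.88 K


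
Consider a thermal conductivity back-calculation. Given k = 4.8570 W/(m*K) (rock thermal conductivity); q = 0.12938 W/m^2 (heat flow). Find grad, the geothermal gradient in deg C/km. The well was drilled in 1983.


grad = q / k * 1000
grad = 0.12938 / 4.8570 * 1000
grad = 26.638 deg C/km


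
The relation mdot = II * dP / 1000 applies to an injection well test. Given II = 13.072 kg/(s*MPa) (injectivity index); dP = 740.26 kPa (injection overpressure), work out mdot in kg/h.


mdot = II * dP / 1000
mdot = 13.072 * 740.26 / 1000
mdot = 9.676679 kg/s
Convert: 9.676679 kg/s * 3600.0 = 34836 kg/h
mdot = 34836 kg/h


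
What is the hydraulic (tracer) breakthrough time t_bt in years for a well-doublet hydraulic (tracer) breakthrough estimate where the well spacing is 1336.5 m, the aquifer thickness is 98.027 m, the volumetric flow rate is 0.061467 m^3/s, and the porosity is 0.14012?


t_bt = pi * hr * phi * L^2 / (3 * Qv) / (365.25*86400)
t_bt = pi * 98.027 * 0.14012 * 1336.5^2 / (3 * 0.061467) / (365.25*86400)
t_bt = 13.245 years


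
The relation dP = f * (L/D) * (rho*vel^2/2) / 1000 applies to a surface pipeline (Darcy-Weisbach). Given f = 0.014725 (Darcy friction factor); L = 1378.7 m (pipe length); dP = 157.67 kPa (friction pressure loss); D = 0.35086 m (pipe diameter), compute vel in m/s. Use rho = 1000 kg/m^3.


vel = sqrt(dP*1000*2*D / (f*L*rho))
vel = sqrt(157.67*1000*2*0.35086 / (0.014725*1378.7*1000))
vel = 2.3345 m/s


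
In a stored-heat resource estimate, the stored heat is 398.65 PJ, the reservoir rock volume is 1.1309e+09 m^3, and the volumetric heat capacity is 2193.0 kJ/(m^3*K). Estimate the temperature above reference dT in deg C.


dT = Q_s * 1e12 / (Vr * rhoc)
dT = 398.65 * 1e12 / (1.1309e+09 * 2193.0)
dT = 160.7418 K
Convert (temperature difference, 1 K = 1 deg C): 160.7418 K = 160.7418 deg C
dT = 160.74 deg C


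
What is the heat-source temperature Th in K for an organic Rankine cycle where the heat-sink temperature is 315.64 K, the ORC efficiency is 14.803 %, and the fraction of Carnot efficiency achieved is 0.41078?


Th = Tc / (1 - (eta_orc/100)/f)
Th = 315.64 / (1 - (14.803/100)/0.41078)
Th = 493.47 K


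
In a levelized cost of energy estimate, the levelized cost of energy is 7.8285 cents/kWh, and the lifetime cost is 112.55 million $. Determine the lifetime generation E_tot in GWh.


E_tot = C_tot / LCOE * 100
E_tot = 112.55 / 7.8285 * 100
E_tot = 1437.7 GWh


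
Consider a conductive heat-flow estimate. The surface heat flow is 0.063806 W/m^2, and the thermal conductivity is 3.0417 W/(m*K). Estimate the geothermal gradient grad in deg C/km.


grad = q * 1000 / k
grad = 0.063806 * 1000 / 3.0417
grad = 20.977 deg C/km


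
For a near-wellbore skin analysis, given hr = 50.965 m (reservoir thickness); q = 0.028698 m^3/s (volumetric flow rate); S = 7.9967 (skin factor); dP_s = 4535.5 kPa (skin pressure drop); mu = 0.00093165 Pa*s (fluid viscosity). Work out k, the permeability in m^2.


k = S*q*mu / (2*pi*dP_s*1000*hr)
k = 7.9967*0.028698*0.00093165 / (2*pi*4535.5*1000*50.965)
k = 1.4721e-13 m^2


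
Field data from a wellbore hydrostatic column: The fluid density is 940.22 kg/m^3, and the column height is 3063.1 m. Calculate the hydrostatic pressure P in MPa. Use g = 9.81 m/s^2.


P = rho * g * h / 1e6
P = 940.22 * 9.81 * 3063.1 / 1e6
P = 28.253 MPa


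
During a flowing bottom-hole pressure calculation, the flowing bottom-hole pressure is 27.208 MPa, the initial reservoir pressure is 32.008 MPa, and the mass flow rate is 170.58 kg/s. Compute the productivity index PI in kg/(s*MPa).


PI = mdot / (P_i - P_wf)
PI = 170.58 / (32.008 - 27.208)
PI = 35.537 kg/(s*MPa)


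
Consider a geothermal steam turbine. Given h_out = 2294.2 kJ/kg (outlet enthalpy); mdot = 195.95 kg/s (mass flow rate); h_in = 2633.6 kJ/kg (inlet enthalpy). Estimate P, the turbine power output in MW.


P = mdot * (h_in - h_out) / 1000
P = 195.95 * (2633.6 - 2294.2) / 1000
P = 66.505 MW


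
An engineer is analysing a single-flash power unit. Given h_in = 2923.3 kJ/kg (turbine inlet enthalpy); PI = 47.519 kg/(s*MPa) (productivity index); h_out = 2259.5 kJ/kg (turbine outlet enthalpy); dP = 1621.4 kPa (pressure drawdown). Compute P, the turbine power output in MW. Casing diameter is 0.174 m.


Step 1: mdot = PI * dP / 1000 = 47.519 * 1621.4 / 1000 = 77.04731 kg/s
Step 2: P = mdot*(h_in - h_out)/1000 = 77.04731*(2923.3 - 2259.5)/1000 = 51.144 MW
P = 51.144 MW


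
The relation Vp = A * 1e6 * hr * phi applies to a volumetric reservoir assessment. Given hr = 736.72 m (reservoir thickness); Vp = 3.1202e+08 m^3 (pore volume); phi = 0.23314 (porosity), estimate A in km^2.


A = Vp / (1e6 * hr * phi)
A = 3.1202e+08 / (1e6 * 736.72 * 0.23314)
A = 1.8166 km^2


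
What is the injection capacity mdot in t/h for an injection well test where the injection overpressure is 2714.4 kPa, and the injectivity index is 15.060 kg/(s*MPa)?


mdot = II * dP / 1000
mdot = 15.060 * 2714.4 / 1000
mdot = 40.87886 kg/s
Convert: 40.87886 kg/s * 3.6 = 147.16 t/h
mdot = 147.16 t/h


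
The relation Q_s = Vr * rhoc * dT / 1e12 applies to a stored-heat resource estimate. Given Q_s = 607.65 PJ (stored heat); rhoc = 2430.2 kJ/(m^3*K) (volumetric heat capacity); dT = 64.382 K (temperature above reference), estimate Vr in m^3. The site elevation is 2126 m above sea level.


Vr = Q_s * 1e12 / (rhoc * dT)
Vr = 607.65 * 1e12 / (2430.2 * 64.382)
Vr = 3.8837e+09 m^3


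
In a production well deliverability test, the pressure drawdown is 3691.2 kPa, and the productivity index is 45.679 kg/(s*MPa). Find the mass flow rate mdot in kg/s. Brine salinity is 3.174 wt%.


mdot = PI * dP / 1000
mdot = 45.679 * 3691.2 / 1000
mdot = 168.61 kg/s


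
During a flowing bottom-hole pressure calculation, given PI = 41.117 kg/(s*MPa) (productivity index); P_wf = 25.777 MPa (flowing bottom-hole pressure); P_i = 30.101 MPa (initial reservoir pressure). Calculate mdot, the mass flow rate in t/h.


mdot = (P_i - P_wf) * PI
mdot = (30.101 - 25.777) * 41.117
mdot = 177.7899 kg/s
Convert: 177.7899 kg/s * 3.6 = 640.04 t/h
mdot = 640.04 t/h


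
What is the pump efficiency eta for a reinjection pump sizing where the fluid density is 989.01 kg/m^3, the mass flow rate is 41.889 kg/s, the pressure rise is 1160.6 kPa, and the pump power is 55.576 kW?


eta = mdot * dP / (rho * P_pump)
eta = 41.889 * 1160.6 / (989.01 * 55.576)
eta = 0.88449


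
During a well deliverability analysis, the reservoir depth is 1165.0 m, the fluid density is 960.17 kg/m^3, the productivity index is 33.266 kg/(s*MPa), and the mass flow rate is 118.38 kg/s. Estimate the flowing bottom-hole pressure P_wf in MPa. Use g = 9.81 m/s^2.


Step 1: P_i = rho*g*h/1e6 = 960.17*9.81*1165.0/1e6 = 10.97345 MPa
Step 2: P_wf = P_i - mdot/PI = 10.97345 - 118.38/33.266 = 7.4149 MPa
P_wf = 7.4149 MPa


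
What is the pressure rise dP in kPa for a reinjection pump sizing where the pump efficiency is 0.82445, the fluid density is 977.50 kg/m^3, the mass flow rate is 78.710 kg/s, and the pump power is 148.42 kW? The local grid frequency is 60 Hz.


dP = P_pump * rho * eta / mdot
dP = 148.42 * 977.50 * 0.82445 / 78.710
dP = 1519.7 kPa


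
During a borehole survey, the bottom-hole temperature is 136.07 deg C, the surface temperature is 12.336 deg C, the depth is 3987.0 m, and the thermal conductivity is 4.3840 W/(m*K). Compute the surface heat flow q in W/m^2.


Step 1: grad = (T_d - T_surf)/d * 1000 = (136.07 - 12.336)/3987.0 * 1000 = 31.03436 deg C/km
Step 2: q = k * grad / 1000 = 4.384 * 31.03436 / 1000 = 0.13605 W/m^2
q = 0.13605 W/m^2


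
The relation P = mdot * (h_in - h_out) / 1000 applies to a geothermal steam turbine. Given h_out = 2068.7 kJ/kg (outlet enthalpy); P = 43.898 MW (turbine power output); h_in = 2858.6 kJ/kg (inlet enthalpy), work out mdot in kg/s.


mdot = P * 1000 / (h_in - h_out)
mdot = 43.898 * 1000 / (2858.6 - 2068.7)
mdot = 55.574 kg/s


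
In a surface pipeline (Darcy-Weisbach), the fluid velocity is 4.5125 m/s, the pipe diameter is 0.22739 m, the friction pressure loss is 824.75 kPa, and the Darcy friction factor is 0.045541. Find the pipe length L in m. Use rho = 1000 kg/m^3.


L = dP*1000*D / (f*rho*vel^2/2)
L = 824.75*1000*0.22739 / (0.045541*1000*4.5125^2/2)
L = 404.47 m


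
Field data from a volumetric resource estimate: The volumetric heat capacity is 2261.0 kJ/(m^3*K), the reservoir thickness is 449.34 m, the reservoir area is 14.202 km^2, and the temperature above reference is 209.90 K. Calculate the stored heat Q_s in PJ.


Step 1: Vr = A*1e6*hr = 14.202*1e6*449.34 = 6.381527e+09 m^3
Step 2: Q_s = Vr*rhoc*dT/1e12 = 6.381527e+09*2261.0*209.9/1e12 = 3028.6 PJ
Q_s = 3028.6 PJ


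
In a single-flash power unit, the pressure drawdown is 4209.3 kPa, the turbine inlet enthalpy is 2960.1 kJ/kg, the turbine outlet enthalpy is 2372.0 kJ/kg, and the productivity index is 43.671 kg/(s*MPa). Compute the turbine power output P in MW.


Step 1: mdot = PI * dP / 1000 = 43.671 * 4209.3 / 1000 = 183.8243 kg/s
Step 2: P = mdot*(h_in - h_out)/1000 = 183.8243*(2960.1 - 2372.0)/1000 = 108.11 MW
P = 108.11 MW


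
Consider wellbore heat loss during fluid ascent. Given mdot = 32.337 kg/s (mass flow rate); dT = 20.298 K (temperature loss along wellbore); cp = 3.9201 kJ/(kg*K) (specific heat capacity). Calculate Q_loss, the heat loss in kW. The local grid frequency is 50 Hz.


Q_loss = mdot * cp * dT
Q_loss = 32.337 * 3.9201 * 20.298
Q_loss = 2573.1 kW


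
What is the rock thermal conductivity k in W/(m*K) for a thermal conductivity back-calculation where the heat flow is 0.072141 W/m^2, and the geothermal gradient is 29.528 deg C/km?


k = q / (grad / 1000)
k = 0.072141 / (29.528 / 1000)
k = 2.4431 W/(m*K)


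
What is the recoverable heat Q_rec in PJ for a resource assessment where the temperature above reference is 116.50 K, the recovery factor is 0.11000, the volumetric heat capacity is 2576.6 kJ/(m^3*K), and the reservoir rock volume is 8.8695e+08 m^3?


Step 1: Q_s = Vr*rhoc*dT/1e12 = 8.8695e+08*2576.6*116.5/1e12 = 266.2392 PJ
Step 2: Q_rec = Q_s * RF = 266.2392 * 0.11 = 29.286 PJ
Q_rec = 29.286 PJ


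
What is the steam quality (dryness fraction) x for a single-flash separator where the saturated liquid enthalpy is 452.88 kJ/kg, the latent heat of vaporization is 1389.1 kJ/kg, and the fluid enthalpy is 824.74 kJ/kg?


x = (h - hf) / hfg
x = (824.74 - 452.88) / 1389.1
x = 0.26770


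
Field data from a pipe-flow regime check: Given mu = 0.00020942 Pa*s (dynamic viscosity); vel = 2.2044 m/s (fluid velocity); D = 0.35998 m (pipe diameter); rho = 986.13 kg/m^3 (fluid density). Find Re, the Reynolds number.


Re = rho * vel * D / mu
Re = 986.13 * 2.2044 * 0.35998 / 0.00020942
Re = 3.7367e+06


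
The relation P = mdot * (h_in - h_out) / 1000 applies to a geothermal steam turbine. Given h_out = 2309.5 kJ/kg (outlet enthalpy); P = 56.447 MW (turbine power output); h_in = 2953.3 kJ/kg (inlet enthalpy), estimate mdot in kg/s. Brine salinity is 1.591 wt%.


mdot = P * 1000 / (h_in - h_out)
mdot = 56.447 * 1000 / (2953.3 - 2309.5)
mdot = 87.678 kg/s


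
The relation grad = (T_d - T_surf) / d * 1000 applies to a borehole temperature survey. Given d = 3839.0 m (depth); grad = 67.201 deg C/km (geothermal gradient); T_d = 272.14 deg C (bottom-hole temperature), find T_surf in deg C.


T_surf = T_d - grad * d / 1000
T_surf = 272.14 - 67.201 * 3839.0 / 1000
T_surf = 14.155 deg C


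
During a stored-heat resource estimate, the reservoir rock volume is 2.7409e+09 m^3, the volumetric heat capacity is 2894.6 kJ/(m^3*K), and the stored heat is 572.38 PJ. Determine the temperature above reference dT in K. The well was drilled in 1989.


dT = Q_s * 1e12 / (Vr * rhoc)
dT = 572.38 * 1e12 / (2.7409e+09 * 2894.6)
dT = 72.144 K


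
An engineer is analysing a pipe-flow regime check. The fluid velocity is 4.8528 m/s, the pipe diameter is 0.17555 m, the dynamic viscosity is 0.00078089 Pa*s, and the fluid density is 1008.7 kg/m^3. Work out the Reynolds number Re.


Re = rho * vel * D / mu
Re = 1008.7 * 4.8528 * 0.17555 / 0.00078089
Re = 1.1004e+06


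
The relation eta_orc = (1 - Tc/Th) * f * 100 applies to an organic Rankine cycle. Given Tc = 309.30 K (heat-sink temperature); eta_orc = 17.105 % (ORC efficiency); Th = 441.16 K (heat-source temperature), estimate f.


f = (eta_orc/100) / (1 - Tc/Th)
f = (17.105/100) / (1 - 309.30/441.16)
f = 0.57228


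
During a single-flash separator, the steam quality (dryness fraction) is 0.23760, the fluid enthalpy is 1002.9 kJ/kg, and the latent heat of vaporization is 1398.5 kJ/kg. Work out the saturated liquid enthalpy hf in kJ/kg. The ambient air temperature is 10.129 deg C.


hf = h - x * hfg
hf = 1002.9 - 0.23760 * 1398.5
hf = 670.62 kJ/kg


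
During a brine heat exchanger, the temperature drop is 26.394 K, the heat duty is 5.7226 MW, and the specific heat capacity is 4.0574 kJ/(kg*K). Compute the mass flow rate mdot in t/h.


mdot = Q * 1000 / (cp * dT)
mdot = 5.7226 * 1000 / (4.0574 * 26.394)
mdot = 53.43679 kg/s
Convert: 53.43679 kg/s * 3.6 = 192.37 t/h
mdot = 192.37 t/h


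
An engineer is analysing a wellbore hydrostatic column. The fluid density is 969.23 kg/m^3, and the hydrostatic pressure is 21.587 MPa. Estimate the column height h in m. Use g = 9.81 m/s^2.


h = P * 1e6 / (g * rho)
h = 21.587 * 1e6 / (9.81 * 969.23)
h = 2270.4 m


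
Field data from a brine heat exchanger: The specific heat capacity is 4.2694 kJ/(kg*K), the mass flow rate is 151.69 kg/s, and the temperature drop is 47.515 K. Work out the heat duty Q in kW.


Q = mdot * cp * dT / 1000
Q = 151.69 * 4.2694 * 47.515 / 1000
Q = 30.77192 MW
Convert: 30.77192 MW * 1000.0 = 30772 kW
Q = 30772 kW


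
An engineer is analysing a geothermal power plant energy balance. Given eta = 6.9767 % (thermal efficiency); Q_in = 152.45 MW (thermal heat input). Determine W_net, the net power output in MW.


W_net = eta / 100 * Q_in
W_net = 6.9767 / 100 * 152.45
W_net = 10.636 MW


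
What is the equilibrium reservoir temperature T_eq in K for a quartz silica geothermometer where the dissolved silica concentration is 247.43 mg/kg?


T_eq = 1309 / (5.19 - log10(SiO2)) - 273.15
T_eq = 1309 / (5.19 - log10(247.43)) - 273.15
T_eq = 194.9271 deg C
Convert to K: 194.9271 + 273.15 = 468.08 K
T_eq = 468.08 K


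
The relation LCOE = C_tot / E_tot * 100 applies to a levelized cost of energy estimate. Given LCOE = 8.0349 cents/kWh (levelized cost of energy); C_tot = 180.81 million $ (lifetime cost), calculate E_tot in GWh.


E_tot = C_tot / LCOE * 100
E_tot = 180.81 / 8.0349 * 100
E_tot = 2250.3 GWh


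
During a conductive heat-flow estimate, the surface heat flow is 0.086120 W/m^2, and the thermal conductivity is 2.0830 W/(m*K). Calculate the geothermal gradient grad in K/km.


grad = q * 1000 / k
grad = 0.086120 * 1000 / 2.0830
grad = 41.34422 deg C/km
Convert: 41.34422 deg C/km * 1.0 = 41.344 K/km
grad = 41.344 K/km


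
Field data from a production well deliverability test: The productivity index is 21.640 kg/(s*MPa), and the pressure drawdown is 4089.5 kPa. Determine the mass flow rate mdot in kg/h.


mdot = PI * dP / 1000
mdot = 21.640 * 4089.5 / 1000
mdot = 88.49678 kg/s
Convert: 88.49678 kg/s * 3600.0 = 3.1859e+05 kg/h
mdot = 3.1859e+05 kg/h


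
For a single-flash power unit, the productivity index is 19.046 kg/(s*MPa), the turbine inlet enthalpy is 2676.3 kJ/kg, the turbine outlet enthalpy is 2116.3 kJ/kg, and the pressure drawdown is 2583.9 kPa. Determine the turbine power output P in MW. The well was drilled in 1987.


Step 1: mdot = PI * dP / 1000 = 19.046 * 2583.9 / 1000 = 49.21296 kg/s
Step 2: P = mdot*(h_in - h_out)/1000 = 49.21296*(2676.3 - 2116.3)/1000 = 27.559 MW
P = 27.559 MW


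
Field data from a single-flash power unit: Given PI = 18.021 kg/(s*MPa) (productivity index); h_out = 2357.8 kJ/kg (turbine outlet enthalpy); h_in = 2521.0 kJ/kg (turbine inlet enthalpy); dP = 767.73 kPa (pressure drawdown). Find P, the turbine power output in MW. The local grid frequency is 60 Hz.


Step 1: mdot = PI * dP / 1000 = 18.021 * 767.73 / 1000 = 13.83526 kg/s
Step 2: P = mdot*(h_in - h_out)/1000 = 13.83526*(2521.0 - 2357.8)/1000 = 2.2579 MW
P = 2.2579 MW


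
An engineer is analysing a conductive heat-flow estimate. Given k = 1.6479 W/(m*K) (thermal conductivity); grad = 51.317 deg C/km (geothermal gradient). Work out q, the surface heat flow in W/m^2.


q = k * grad / 1000
q = 1.6479 * 51.317 / 1000
q = 0.084565 W/m^2


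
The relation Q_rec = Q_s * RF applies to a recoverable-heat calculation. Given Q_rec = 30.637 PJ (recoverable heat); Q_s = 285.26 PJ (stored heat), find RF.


RF = Q_rec / Q_s
RF = 30.637 / 285.26
RF = 0.10740


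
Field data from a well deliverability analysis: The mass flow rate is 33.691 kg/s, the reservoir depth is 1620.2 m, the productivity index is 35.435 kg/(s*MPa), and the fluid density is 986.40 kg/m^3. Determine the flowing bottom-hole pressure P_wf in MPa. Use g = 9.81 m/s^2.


Step 1: P_i = rho*g*h/1e6 = 986.4*9.81*1620.2/1e6 = 15.67800 MPa
Step 2: P_wf = P_i - mdot/PI = 15.67800 - 33.691/35.435 = 14.727 MPa
P_wf = 14.727 MPa


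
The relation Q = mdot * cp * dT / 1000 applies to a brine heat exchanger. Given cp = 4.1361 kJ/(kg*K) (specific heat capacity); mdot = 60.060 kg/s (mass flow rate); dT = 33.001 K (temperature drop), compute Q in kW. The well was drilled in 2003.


Q = mdot * cp * dT / 1000
Q = 60.060 * 4.1361 * 33.001 / 1000
Q = 8.197916 MW
Convert: 8.197916 MW * 1000.0 = 8197.9 kW
Q = 8197.9 kW


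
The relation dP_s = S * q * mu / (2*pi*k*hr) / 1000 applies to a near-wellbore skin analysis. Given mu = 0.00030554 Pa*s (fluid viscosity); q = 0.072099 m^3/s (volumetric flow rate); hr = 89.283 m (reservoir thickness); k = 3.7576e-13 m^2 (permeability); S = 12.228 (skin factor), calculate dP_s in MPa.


dP_s = S * q * mu / (2*pi*k*hr) / 1000
dP_s = 12.228 * 0.072099 * 0.00030554 / (2*pi*3.7576e-13*89.283) / 1000
dP_s = 1277.890 kPa
Convert: 1277.890 kPa * 0.001 = 1.2779 MPa
dP_s = 1.2779 MPa


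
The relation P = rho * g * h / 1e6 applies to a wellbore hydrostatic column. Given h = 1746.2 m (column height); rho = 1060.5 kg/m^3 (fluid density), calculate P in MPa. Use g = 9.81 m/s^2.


P = rho * g * h / 1e6
P = 1060.5 * 9.81 * 1746.2 / 1e6
P = 18.167 MPa


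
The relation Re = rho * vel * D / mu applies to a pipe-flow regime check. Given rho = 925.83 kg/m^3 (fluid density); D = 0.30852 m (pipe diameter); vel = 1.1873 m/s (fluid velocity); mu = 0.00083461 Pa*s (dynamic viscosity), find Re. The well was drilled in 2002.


Re = rho * vel * D / mu
Re = 925.83 * 1.1873 * 0.30852 / 0.00083461
Re = 4.0634e+05


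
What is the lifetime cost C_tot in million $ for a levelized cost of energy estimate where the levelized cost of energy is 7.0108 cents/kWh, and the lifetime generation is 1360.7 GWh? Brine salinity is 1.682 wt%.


C_tot = LCOE / 100 * E_tot
C_tot = 7.0108 / 100 * 1360.7
C_tot = 95.396 million $


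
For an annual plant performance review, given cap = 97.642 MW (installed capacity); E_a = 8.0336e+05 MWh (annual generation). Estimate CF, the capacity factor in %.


CF = E_a / (cap * 8760) * 100
CF = 8.0336e+05 / (97.642 * 8760) * 100
CF = 93.922 %


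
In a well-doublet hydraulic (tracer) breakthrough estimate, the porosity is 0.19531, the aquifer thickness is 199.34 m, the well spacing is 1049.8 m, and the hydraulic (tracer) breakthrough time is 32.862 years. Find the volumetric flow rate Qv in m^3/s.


Qv = pi*hr*phi*L^2 / (3*t_bt*365.25*86400)
Qv = pi*199.34*0.19531*1049.8^2 / (3*32.862*365.25*86400)
Qv = 0.043327 m^3/s


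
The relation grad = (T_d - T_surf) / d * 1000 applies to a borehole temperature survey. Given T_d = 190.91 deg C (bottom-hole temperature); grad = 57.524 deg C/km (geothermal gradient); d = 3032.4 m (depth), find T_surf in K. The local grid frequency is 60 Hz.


T_surf = T_d - grad * d / 1000
T_surf = 190.91 - 57.524 * 3032.4 / 1000
T_surf = 16.47422 deg C
Convert to K: 16.47422 + 273.15 = 289.62 K
T_surf = 289.62 K


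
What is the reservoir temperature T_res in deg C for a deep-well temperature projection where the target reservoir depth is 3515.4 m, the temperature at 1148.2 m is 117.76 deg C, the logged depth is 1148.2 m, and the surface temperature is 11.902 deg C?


Step 1: grad = (T_d1 - T_surf)/d1 * 1000 = (117.76 - 11.902)/1148.2 * 1000 = 92.19474 deg C/km
Step 2: T_res = T_surf + grad*d2/1000 = 11.902 + 92.19474*3515.4/1000 = 336.00 deg C
T_res = 336.00 deg C


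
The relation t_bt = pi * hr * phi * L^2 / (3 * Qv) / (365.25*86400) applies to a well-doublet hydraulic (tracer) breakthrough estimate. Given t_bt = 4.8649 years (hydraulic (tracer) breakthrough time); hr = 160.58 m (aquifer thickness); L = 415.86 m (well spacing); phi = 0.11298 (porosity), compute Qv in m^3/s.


Qv = pi*hr*phi*L^2 / (3*t_bt*365.25*86400)
Qv = pi*160.58*0.11298*415.86^2 / (3*4.8649*365.25*86400)
Qv = 0.021401 m^3/s


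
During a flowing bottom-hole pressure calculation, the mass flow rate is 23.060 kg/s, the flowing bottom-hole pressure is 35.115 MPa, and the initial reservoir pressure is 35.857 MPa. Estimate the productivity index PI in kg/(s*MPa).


PI = mdot / (P_i - P_wf)
PI = 23.060 / (35.857 - 35.115)
PI = 31.078 kg/(s*MPa)


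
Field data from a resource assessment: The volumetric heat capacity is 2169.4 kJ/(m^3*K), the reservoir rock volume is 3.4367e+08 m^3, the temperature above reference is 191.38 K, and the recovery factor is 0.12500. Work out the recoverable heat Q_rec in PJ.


Step 1: Q_s = Vr*rhoc*dT/1e12 = 3.4367e+08*2169.4*191.38/1e12 = 142.6848 PJ
Step 2: Q_rec = Q_s * RF = 142.6848 * 0.125 = 17.836 PJ
Q_rec = 17.836 PJ


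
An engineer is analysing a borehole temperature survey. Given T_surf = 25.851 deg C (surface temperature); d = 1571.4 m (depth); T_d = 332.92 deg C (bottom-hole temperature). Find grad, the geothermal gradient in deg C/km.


grad = (T_d - T_surf) / d * 1000
grad = (332.92 - 25.851) / 1571.4 * 1000
grad = 195.41 deg C/km


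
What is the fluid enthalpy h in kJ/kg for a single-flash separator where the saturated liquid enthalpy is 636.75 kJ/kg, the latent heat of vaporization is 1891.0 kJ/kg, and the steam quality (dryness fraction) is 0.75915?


h = hf + x * hfg
h = 636.75 + 0.75915 * 1891.0
h = 2072.3 kJ/kg


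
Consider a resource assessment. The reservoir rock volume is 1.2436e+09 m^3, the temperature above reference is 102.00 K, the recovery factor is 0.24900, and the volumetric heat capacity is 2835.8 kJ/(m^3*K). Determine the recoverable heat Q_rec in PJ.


Step 1: Q_s = Vr*rhoc*dT/1e12 = 1.2436e+09*2835.8*102.0/1e12 = 359.7133 PJ
Step 2: Q_rec = Q_s * RF = 359.7133 * 0.249 = 89.569 PJ
Q_rec = 89.569 PJ


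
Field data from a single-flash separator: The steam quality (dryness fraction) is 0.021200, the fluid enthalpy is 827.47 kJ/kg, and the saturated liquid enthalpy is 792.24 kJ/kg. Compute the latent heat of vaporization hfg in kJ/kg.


hfg = (h - hf) / x
hfg = (827.47 - 792.24) / 0.021200
hfg = 1661.8 kJ/kg
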